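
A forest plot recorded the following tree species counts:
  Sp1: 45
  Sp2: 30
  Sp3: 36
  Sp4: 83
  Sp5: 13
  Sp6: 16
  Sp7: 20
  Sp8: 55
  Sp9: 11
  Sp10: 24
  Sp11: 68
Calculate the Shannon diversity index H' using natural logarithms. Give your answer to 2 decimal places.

2.21

Total N = 45+30+36+83+13+16+20+55+11+24+68 = 401, so the proportions are 0.1122, 0.0748, 0.0898, 0.207, 0.0324, 0.0399, 0.0499, 0.1372, 0.0274, 0.0599, 0.1696 (working shown to 4 dp, full precision carried).
Each pᵢ ln pᵢ term: 0.1122×(-2.1873)=-0.2455, 0.0748×(-2.5928)=-0.1940, 0.0898×(-2.4104)=-0.2164, 0.207×(-1.5751)=-0.3260, 0.0324×(-3.4290)=-0.1112, 0.0399×(-3.2214)=-0.1285, 0.0499×(-2.9982)=-0.1495, 0.1372×(-1.9866)=-0.2725, 0.0274×(-3.5961)=-0.0986, 0.0599×(-2.8159)=-0.1685, 0.1696×(-1.7745)=-0.3009.
Sum = -2.2117, so H' = 2.21.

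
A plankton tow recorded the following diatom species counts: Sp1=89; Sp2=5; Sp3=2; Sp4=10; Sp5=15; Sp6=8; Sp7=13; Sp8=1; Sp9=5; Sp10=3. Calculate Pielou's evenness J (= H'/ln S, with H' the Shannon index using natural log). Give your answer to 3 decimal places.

0.643

Total N = 89+5+2+10+15+8+13+1+5+3 = 151, so the proportions are 0.5894, 0.03311, 0.01325, 0.06623, 0.09934, 0.05298, 0.08609, 0.00662, 0.03311, 0.01987 (working shown to 5 dp, full precision carried).
H' = −Σ pᵢ ln pᵢ = −((-0.31158) + (-0.11284) + (-0.05727) + (-0.17978) + (-0.22939) + (-0.15565) + (-0.21113) + (-0.03323) + (-0.11284) + (-0.07785)) = 1.48157.
With S = 10 species, ln S = 2.30259, so J = 1.48157/2.30259 = 0.64344, i.e. 0.643 to 3 decimal places.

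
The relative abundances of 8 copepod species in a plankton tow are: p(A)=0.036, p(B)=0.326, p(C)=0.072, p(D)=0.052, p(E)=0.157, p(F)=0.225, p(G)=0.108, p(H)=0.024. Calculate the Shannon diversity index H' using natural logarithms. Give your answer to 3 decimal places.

1.784

Each pᵢ ln pᵢ term (working shown to 5 dp, full precision carried): 0.036×(-3.32424)=-0.11967, 0.326×(-1.12086)=-0.36540, 0.072×(-2.63109)=-0.18944, 0.052×(-2.95651)=-0.15374, 0.157×(-1.85151)=-0.29069, 0.225×(-1.49165)=-0.33562, 0.108×(-2.22562)=-0.24037, 0.024×(-3.72970)=-0.08951.
Sum = -1.78444, so H' = 1.784.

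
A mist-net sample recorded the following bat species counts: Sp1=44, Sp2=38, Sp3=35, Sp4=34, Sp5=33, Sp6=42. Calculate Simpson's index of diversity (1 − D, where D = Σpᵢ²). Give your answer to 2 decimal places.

0.83

Total N = 44+38+35+34+33+42 = 226, so the proportions are 0.1947, 0.1681, 0.1549, 0.1504, 0.146, 0.1858 (working shown to 4 dp, full precision carried).
D = 0.1947² + 0.1681² + 0.1549² + 0.1504² + 0.146² + 0.1858² = 0.0379 + 0.0283 + 0.0240 + 0.0226 + 0.0213 + 0.0345 = 0.1687.
So 1 − D = 0.8313, i.e. 0.83 to 2 decimal places.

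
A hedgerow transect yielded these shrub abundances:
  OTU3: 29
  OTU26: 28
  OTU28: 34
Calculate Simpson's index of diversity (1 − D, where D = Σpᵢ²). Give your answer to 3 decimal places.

Total N = 29+28+34 = 91, so the proportions are 0.31868, 0.30769, 0.37363 (working shown to 5 dp, full precision carried).
D = 0.31868² + 0.30769² + 0.37363² = 0.10156 + 0.09467 + 0.13960 = 0.33583.
So 1 − D = 0.66417, i.e. 0.664 to 3 decimal places.

0.664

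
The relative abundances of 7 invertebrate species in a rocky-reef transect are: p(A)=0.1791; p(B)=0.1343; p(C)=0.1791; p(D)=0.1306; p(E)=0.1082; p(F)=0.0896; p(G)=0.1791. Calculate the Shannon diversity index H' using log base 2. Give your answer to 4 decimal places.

Each pᵢ log₂ pᵢ term (working shown to 6 dp, full precision carried): 0.1791×(-2.481163)=-0.444376, 0.1343×(-2.896469)=-0.388996, 0.1791×(-2.481163)=-0.444376, 0.1306×(-2.936773)=-0.383543, 0.1082×(-3.208228)=-0.347130, 0.0896×(-3.480357)=-0.311840, 0.1791×(-2.481163)=-0.444376.
Sum = -2.764637, so H' = 2.7646.

2.7646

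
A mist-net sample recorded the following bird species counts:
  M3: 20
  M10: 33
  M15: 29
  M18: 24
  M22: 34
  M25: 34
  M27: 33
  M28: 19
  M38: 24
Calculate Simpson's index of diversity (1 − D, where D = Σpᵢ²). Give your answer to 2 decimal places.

Total N = 20+33+29+24+34+34+33+19+24 = 250, so the proportions are 0.08, 0.132, 0.116, 0.096, 0.136, 0.136, 0.132, 0.076, 0.096 (working shown to 4 dp, full precision carried).
D = 0.08² + 0.132² + 0.116² + 0.096² + 0.136² + 0.136² + 0.132² + 0.076² + 0.096² = 0.0064 + 0.0174 + 0.0135 + 0.0092 + 0.0185 + 0.0185 + 0.0174 + 0.0058 + 0.0092 = 0.1159.
So 1 − D = 0.8841, i.e. 0.88 to 2 decimal places.

0.88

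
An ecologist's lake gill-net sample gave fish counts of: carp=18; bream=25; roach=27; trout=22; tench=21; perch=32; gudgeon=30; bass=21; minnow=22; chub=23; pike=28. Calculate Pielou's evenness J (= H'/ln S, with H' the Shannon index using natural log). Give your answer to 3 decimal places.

0.994

Total N = 18+25+27+22+21+32+30+21+22+23+28 = 269, so the proportions are 0.06691, 0.09294, 0.10037, 0.08178, 0.07807, 0.11896, 0.11152, 0.07807, 0.08178, 0.0855, 0.10409 (working shown to 5 dp, full precision carried).
H' = −Σ pᵢ ln pᵢ = −((-0.18096) + (-0.22080) + (-0.23074) + (-0.20476) + (-0.19909) + (-0.25326) + (-0.24463) + (-0.19909) + (-0.20476) + (-0.21027) + (-0.23550)) = 2.38386.
With S = 11 species, ln S = 2.39790, so J = 2.38386/2.39790 = 0.99415, i.e. 0.994 to 3 decimal places.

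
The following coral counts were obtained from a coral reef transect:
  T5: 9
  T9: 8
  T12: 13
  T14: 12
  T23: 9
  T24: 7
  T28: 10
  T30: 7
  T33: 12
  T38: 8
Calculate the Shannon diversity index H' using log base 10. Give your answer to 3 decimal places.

Total N = 9+8+13+12+9+7+10+7+12+8 = 95, so the proportions are 0.09474, 0.08421, 0.13684, 0.12632, 0.09474, 0.07368, 0.10526, 0.07368, 0.12632, 0.08421 (working shown to 5 dp, full precision carried).
Each pᵢ log₁₀ pᵢ term: 0.09474×(-1.02348)=-0.09696, 0.08421×(-1.07463)=-0.09050, 0.13684×(-0.86378)=-0.11820, 0.12632×(-0.89854)=-0.11350, 0.09474×(-1.02348)=-0.09696, 0.07368×(-1.13263)=-0.08346, 0.10526×(-0.97772)=-0.10292, 0.07368×(-1.13263)=-0.08346, 0.12632×(-0.89854)=-0.11350, 0.08421×(-1.07463)=-0.09050.
Sum = -0.98995, so H' = 0.990.

0.990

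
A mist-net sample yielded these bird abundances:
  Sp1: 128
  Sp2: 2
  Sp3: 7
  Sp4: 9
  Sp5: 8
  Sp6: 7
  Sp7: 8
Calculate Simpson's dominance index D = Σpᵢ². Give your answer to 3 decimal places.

0.585

Total N = 128+2+7+9+8+7+8 = 169, so the proportions are 0.7574, 0.01183, 0.04142, 0.05325, 0.04734, 0.04142, 0.04734 (working shown to 5 dp, full precision carried).
D = 0.7574² + 0.01183² + 0.04142² + 0.05325² + 0.04734² + 0.04142² + 0.04734² = 0.57365 + 0.00014 + 0.00172 + 0.00284 + 0.00224 + 0.00172 + 0.00224 = 0.58454.
To 3 decimal places, D = 0.585.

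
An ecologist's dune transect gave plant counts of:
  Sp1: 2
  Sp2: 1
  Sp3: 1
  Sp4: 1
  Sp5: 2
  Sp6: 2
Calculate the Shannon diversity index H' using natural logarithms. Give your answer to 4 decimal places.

Total N = 2+1+1+1+2+2 = 9, so the proportions are 0.222222, 0.111111, 0.111111, 0.111111, 0.222222, 0.222222 (working shown to 6 dp, full precision carried).
Each pᵢ ln pᵢ term: 0.222222×(-1.504077)=-0.334239, 0.111111×(-2.197225)=-0.244136, 0.111111×(-2.197225)=-0.244136, 0.111111×(-2.197225)=-0.244136, 0.222222×(-1.504077)=-0.334239, 0.222222×(-1.504077)=-0.334239.
Sum = -1.735126, so H' = 1.7351.

1.7351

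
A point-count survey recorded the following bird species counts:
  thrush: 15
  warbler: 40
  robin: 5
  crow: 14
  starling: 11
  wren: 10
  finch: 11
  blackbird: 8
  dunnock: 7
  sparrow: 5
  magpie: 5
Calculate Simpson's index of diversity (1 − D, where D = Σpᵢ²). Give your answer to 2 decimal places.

0.85

Total N = 15+40+5+14+11+10+11+8+7+5+5 = 131, so the proportions are 0.1145, 0.3053, 0.0382, 0.1069, 0.084, 0.0763, 0.084, 0.0611, 0.0534, 0.0382, 0.0382 (working shown to 4 dp, full precision carried).
D = 0.1145² + 0.3053² + 0.0382² + 0.1069² + 0.084² + 0.0763² + 0.084² + 0.0611² + 0.0534² + 0.0382² + 0.0382² = 0.0131 + 0.0932 + 0.0015 + 0.0114 + 0.0071 + 0.0058 + 0.0071 + 0.0037 + 0.0029 + 0.0015 + 0.0015 = 0.1487.
So 1 − D = 0.8513, i.e. 0.85 to 2 decimal places.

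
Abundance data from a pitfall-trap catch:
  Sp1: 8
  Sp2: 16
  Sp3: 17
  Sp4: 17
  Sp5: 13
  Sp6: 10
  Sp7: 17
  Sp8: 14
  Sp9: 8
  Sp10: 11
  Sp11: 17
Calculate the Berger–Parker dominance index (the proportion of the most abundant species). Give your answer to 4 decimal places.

Total N = 8+16+17+17+13+10+17+14+8+11+17 = 148, so the proportions are 0.054054, 0.108108, 0.114865, 0.114865, 0.087838, 0.067568, 0.114865, 0.094595, 0.054054, 0.074324, 0.114865 (working shown to 6 dp, full precision carried).
The largest proportion is 0.114865, i.e. d = 0.1149 to 4 decimal places.

0.1149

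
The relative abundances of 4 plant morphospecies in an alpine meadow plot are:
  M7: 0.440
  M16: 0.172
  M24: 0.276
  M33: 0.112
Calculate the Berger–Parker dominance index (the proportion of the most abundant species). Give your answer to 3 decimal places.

0.440

The largest proportion is 0.44, i.e. d = 0.440 to 3 decimal places.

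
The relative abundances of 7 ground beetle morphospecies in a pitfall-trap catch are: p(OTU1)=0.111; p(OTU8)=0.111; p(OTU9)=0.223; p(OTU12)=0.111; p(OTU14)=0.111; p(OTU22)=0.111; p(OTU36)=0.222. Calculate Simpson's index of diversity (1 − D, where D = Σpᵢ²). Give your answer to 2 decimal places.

0.84

D = 0.111² + 0.111² + 0.223² + 0.111² + 0.111² + 0.111² + 0.222² = 0.0123 + 0.0123 + 0.0497 + 0.0123 + 0.0123 + 0.0123 + 0.0493 = 0.1606 (working shown to 4 dp, full precision carried).
So 1 − D = 0.8394, i.e. 0.84 to 2 decimal places.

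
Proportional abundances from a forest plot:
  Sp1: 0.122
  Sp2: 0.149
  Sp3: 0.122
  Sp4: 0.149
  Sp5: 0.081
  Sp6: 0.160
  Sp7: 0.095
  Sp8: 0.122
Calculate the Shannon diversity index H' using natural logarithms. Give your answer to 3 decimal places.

2.058

Each pᵢ ln pᵢ term (working shown to 5 dp, full precision carried): 0.122×(-2.10373)=-0.25666, 0.149×(-1.90381)=-0.28367, 0.122×(-2.10373)=-0.25666, 0.149×(-1.90381)=-0.28367, 0.081×(-2.51331)=-0.20358, 0.16×(-1.83258)=-0.29321, 0.095×(-2.35388)=-0.22362, 0.122×(-2.10373)=-0.25666.
Sum = -2.05771, so H' = 2.058.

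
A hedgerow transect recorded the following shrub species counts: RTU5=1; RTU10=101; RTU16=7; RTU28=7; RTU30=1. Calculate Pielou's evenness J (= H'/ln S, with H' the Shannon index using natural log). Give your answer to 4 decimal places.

0.3388

Total N = 1+101+7+7+1 = 117, so the proportions are 0.008547, 0.863248, 0.059829, 0.059829, 0.008547 (working shown to 6 dp, full precision carried).
H' = −Σ pᵢ ln pᵢ = −((-0.040702) + (-0.126944) + (-0.168494) + (-0.168494) + (-0.040702)) = 0.545337.
With S = 5 species, ln S = 1.609438, so J = 0.545337/1.609438 = 0.338837, i.e. 0.3388 to 4 decimal places.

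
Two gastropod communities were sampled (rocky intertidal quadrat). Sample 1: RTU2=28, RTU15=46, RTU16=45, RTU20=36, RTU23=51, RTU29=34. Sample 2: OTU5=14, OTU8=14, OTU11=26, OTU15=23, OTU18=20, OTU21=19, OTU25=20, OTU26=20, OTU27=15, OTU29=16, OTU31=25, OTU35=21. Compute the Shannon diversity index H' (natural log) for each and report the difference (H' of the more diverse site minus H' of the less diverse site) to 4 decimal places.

0.6931

Sample 1: N=240, proportions 0.116667, 0.191667, 0.1875, 0.15, 0.2125, 0.141667, giving H' = 1.771701 (working shown to 6 dp, full precision carried).
Sample 2: N=233, proportions 0.060086, 0.060086, 0.111588, 0.098712, 0.085837, 0.081545, 0.085837, 0.085837, 0.064378, 0.06867, 0.107296, 0.090129, giving H' = 2.464782.
Difference = |1.771701 − 2.464782| = 0.693081, i.e. 0.6931 to 4 decimal places.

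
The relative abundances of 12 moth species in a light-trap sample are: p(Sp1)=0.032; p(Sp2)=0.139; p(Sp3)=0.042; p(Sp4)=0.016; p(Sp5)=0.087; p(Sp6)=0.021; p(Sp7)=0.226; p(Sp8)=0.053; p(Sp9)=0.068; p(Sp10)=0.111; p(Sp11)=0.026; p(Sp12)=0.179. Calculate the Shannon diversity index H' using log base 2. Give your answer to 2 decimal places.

Each pᵢ log₂ pᵢ term (working shown to 4 dp, full precision carried): 0.032×(-4.9658)=-0.1589, 0.139×(-2.8468)=-0.3957, 0.042×(-4.5735)=-0.1921, 0.016×(-5.9658)=-0.0955, 0.087×(-3.5228)=-0.3065, 0.021×(-5.5735)=-0.1170, 0.226×(-2.1456)=-0.4849, 0.053×(-4.2379)=-0.2246, 0.068×(-3.8783)=-0.2637, 0.111×(-3.1714)=-0.3520, 0.026×(-5.2653)=-0.1369, 0.179×(-2.4820)=-0.4443.
Sum = -3.1721, so H' = 3.17.

3.17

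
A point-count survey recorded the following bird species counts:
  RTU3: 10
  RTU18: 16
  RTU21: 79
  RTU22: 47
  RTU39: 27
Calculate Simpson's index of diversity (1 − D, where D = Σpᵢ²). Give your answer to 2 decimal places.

Total N = 10+16+79+47+27 = 179, so the proportions are 0.0559, 0.0894, 0.4413, 0.2626, 0.1508 (working shown to 4 dp, full precision carried).
D = 0.0559² + 0.0894² + 0.4413² + 0.2626² + 0.1508² = 0.0031 + 0.0080 + 0.1948 + 0.0689 + 0.0228 = 0.2976.
So 1 − D = 0.7024, i.e. 0.70 to 2 decimal places.

0.70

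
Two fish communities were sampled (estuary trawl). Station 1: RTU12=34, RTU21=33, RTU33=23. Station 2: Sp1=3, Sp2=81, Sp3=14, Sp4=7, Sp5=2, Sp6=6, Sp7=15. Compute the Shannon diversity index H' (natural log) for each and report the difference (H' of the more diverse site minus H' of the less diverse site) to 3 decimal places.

Station 1: N=90, proportions 0.37777778, 0.36666667, 0.25555556, giving H' = 1.08428329 (working shown to 8 dp, full precision carried).
Station 2: N=128, proportions 0.0234375, 0.6328125, 0.109375, 0.0546875, 0.015625, 0.046875, 0.1171875, giving H' = 1.23818654.
Difference = |1.08428329 − 1.23818654| = 0.15390325, i.e. 0.154 to 3 decimal places.

0.154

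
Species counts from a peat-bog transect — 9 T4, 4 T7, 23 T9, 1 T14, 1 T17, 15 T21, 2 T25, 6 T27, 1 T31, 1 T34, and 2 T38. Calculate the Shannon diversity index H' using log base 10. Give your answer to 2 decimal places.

Total N = 9+4+23+1+1+15+2+6+1+1+2 = 65, so the proportions are 0.1385, 0.0615, 0.3538, 0.0154, 0.0154, 0.2308, 0.0308, 0.0923, 0.0154, 0.0154, 0.0308 (working shown to 4 dp, full precision carried).
Each pᵢ log₁₀ pᵢ term: 0.1385×(-0.8587)=-0.1189, 0.0615×(-1.2109)=-0.0745, 0.3538×(-0.4512)=-0.1597, 0.0154×(-1.8129)=-0.0279, 0.0154×(-1.8129)=-0.0279, 0.2308×(-0.6368)=-0.1470, 0.0308×(-1.5119)=-0.0465, 0.0923×(-1.0348)=-0.0955, 0.0154×(-1.8129)=-0.0279, 0.0154×(-1.8129)=-0.0279, 0.0308×(-1.5119)=-0.0465.
Sum = -0.8001, so H' = 0.80.

0.80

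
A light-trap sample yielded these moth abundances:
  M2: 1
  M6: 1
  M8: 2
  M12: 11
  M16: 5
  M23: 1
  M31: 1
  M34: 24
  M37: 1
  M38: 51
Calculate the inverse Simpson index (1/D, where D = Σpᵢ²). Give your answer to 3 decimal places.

2.882

Total N = 1+1+2+11+5+1+1+24+1+51 = 98, so the proportions are 0.010204, 0.010204, 0.020408, 0.112245, 0.05102, 0.010204, 0.010204, 0.244898, 0.010204, 0.520408 (working shown to 6 dp, full precision carried).
D = 0.010204² + 0.010204² + 0.020408² + 0.112245² + 0.05102² + 0.010204² + 0.010204² + 0.244898² + 0.010204² + 0.520408² = 0.000104 + 0.000104 + 0.000416 + 0.012599 + 0.002603 + 0.000104 + 0.000104 + 0.059975 + 0.000104 + 0.270825 = 0.346939.
So 1/D = 2.88235, i.e. 2.882 to 3 decimal places.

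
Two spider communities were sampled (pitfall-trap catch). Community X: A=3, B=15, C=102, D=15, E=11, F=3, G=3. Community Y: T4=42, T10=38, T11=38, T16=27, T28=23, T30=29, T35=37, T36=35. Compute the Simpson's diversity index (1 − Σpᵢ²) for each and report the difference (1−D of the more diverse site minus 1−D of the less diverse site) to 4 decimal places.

0.3471

Community X: N=152, proportions 0.0197368, 0.0986842, 0.6710526, 0.0986842, 0.0723684, 0.0197368, 0.0197368, giving 1−D = 0.5238054 (working shown to 7 dp, full precision carried).
Community Y: N=269, proportions 0.1561338, 0.1412639, 0.1412639, 0.1003717, 0.0855019, 0.1078067, 0.1375465, 0.1301115, giving 1−D = 0.8708558.
Difference = |0.5238054 − 0.8708558| = 0.3470504, i.e. 0.3471 to 4 decimal places.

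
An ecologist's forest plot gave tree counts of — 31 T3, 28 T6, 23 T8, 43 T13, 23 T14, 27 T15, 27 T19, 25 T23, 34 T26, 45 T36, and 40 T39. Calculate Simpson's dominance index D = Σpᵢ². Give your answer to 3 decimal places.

Total N = 31+28+23+43+23+27+27+25+34+45+40 = 346, so the proportions are 0.0896, 0.08092, 0.06647, 0.12428, 0.06647, 0.07803, 0.07803, 0.07225, 0.09827, 0.13006, 0.11561 (working shown to 5 dp, full precision carried).
D = 0.0896² + 0.08092² + 0.06647² + 0.12428² + 0.06647² + 0.07803² + 0.07803² + 0.07225² + 0.09827² + 0.13006² + 0.11561² = 0.00803 + 0.00655 + 0.00442 + 0.01544 + 0.00442 + 0.00609 + 0.00609 + 0.00522 + 0.00966 + 0.01692 + 0.01336 = 0.09619.
To 3 decimal places, D = 0.096.

0.096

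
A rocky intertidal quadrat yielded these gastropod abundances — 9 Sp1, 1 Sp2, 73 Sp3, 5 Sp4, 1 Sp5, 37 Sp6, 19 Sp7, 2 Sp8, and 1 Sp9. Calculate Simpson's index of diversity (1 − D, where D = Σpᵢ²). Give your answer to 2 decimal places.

Total N = 9+1+73+5+1+37+19+2+1 = 148, so the proportions are 0.0608, 0.0068, 0.4932, 0.0338, 0.0068, 0.25, 0.1284, 0.0135, 0.0068 (working shown to 4 dp, full precision carried).
D = 0.0608² + 0.0068² + 0.4932² + 0.0338² + 0.0068² + 0.25² + 0.1284² + 0.0135² + 0.0068² = 0.0037 + 0.0000 + 0.2433 + 0.0011 + 0.0000 + 0.0625 + 0.0165 + 0.0002 + 0.0000 = 0.3274.
So 1 − D = 0.6726, i.e. 0.67 to 2 decimal places.

0.67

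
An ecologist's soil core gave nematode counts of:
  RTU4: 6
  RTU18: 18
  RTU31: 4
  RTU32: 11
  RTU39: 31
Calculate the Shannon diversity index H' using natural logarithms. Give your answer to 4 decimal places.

1.3749

Total N = 6+18+4+11+31 = 70, so the proportions are 0.085714, 0.257143, 0.057143, 0.157143, 0.442857 (working shown to 6 dp, full precision carried).
Each pᵢ ln pᵢ term: 0.085714×(-2.456736)=-0.210577, 0.257143×(-1.358123)=-0.349232, 0.057143×(-2.862201)=-0.163554, 0.157143×(-1.850600)=-0.290809, 0.442857×(-0.814508)=-0.360711.
Sum = -1.374883, so H' = 1.3749.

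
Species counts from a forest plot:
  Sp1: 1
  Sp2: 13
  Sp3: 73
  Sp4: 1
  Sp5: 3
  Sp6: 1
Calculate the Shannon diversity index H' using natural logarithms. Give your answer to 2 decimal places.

Total N = 1+13+73+1+3+1 = 92, so the proportions are 0.0109, 0.1413, 0.7935, 0.0109, 0.0326, 0.0109 (working shown to 4 dp, full precision carried).
Each pᵢ ln pᵢ term: 0.0109×(-4.5218)=-0.0491, 0.1413×(-1.9568)=-0.2765, 0.7935×(-0.2313)=-0.1836, 0.0109×(-4.5218)=-0.0491, 0.0326×(-3.4232)=-0.1116, 0.0109×(-4.5218)=-0.0491.
Sum = -0.7191, so H' = 0.72.

0.72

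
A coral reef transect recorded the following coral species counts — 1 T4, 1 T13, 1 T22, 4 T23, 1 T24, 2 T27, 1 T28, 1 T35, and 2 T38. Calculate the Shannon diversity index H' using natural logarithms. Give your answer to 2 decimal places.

Total N = 1+1+1+4+1+2+1+1+2 = 14, so the proportions are 0.0714, 0.0714, 0.0714, 0.2857, 0.0714, 0.1429, 0.0714, 0.0714, 0.1429 (working shown to 4 dp, full precision carried).
Each pᵢ ln pᵢ term: 0.0714×(-2.6391)=-0.1885, 0.0714×(-2.6391)=-0.1885, 0.0714×(-2.6391)=-0.1885, 0.2857×(-1.2528)=-0.3579, 0.0714×(-2.6391)=-0.1885, 0.1429×(-1.9459)=-0.2780, 0.0714×(-2.6391)=-0.1885, 0.0714×(-2.6391)=-0.1885, 0.1429×(-1.9459)=-0.2780.
Sum = -2.0449, so H' = 2.04.

2.04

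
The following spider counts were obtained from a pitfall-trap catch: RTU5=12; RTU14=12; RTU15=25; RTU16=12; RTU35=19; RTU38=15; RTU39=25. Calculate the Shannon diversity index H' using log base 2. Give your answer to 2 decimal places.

2.74

Total N = 12+12+25+12+19+15+25 = 120, so the proportions are 0.1, 0.1, 0.2083, 0.1, 0.1583, 0.125, 0.2083 (working shown to 4 dp, full precision carried).
Each pᵢ log₂ pᵢ term: 0.1×(-3.3219)=-0.3322, 0.1×(-3.3219)=-0.3322, 0.2083×(-2.2630)=-0.4715, 0.1×(-3.3219)=-0.3322, 0.1583×(-2.6590)=-0.4210, 0.125×(-3.0000)=-0.3750, 0.2083×(-2.2630)=-0.4715.
Sum = -2.7355, so H' = 2.74.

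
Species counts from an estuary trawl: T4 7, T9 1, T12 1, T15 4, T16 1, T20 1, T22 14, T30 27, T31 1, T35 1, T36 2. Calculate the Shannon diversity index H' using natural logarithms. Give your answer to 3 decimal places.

Total N = 7+1+1+4+1+1+14+27+1+1+2 = 60, so the proportions are 0.11667, 0.01667, 0.01667, 0.06667, 0.01667, 0.01667, 0.23333, 0.45, 0.01667, 0.01667, 0.03333 (working shown to 5 dp, full precision carried).
Each pᵢ ln pᵢ term: 0.11667×(-2.14843)=-0.25065, 0.01667×(-4.09434)=-0.06824, 0.01667×(-4.09434)=-0.06824, 0.06667×(-2.70805)=-0.18054, 0.01667×(-4.09434)=-0.06824, 0.01667×(-4.09434)=-0.06824, 0.23333×(-1.45529)=-0.33957, 0.45×(-0.79851)=-0.35933, 0.01667×(-4.09434)=-0.06824, 0.01667×(-4.09434)=-0.06824, 0.03333×(-3.40120)=-0.11337.
Sum = -1.65289, so H' = 1.653.

1.653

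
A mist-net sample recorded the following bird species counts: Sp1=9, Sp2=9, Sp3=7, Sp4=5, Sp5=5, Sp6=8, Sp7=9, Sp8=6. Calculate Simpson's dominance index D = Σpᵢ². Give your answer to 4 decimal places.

Total N = 9+9+7+5+5+8+9+6 = 58, so the proportions are 0.155172, 0.155172, 0.12069, 0.086207, 0.086207, 0.137931, 0.155172, 0.103448 (working shown to 6 dp, full precision carried).
D = 0.155172² + 0.155172² + 0.12069² + 0.086207² + 0.086207² + 0.137931² + 0.155172² + 0.103448² = 0.024078 + 0.024078 + 0.014566 + 0.007432 + 0.007432 + 0.019025 + 0.024078 + 0.010702 = 0.131391.
To 4 decimal places, D = 0.1314.

0.1314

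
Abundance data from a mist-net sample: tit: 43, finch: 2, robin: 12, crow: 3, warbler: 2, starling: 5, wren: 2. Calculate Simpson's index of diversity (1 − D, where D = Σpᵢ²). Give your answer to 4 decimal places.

0.5717

Total N = 43+2+12+3+2+5+2 = 69, so the proportions are 0.623188, 0.028986, 0.173913, 0.043478, 0.028986, 0.072464, 0.028986 (working shown to 6 dp, full precision carried).
D = 0.623188² + 0.028986² + 0.173913² + 0.043478² + 0.028986² + 0.072464² + 0.028986² = 0.388364 + 0.000840 + 0.030246 + 0.001890 + 0.000840 + 0.005251 + 0.000840 = 0.428271.
So 1 − D = 0.571729, i.e. 0.5717 to 4 decimal places.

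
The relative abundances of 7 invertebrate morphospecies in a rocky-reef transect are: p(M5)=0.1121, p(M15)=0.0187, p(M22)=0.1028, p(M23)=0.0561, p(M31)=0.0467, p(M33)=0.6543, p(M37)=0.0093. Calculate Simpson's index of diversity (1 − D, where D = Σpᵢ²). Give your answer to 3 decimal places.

D = 0.1121² + 0.0187² + 0.1028² + 0.0561² + 0.0467² + 0.6543² + 0.0093² = 0.01257 + 0.00035 + 0.01057 + 0.00315 + 0.00218 + 0.42811 + 0.00009 = 0.45701 (working shown to 5 dp, full precision carried).
So 1 − D = 0.54299, i.e. 0.543 to 3 decimal places.

0.543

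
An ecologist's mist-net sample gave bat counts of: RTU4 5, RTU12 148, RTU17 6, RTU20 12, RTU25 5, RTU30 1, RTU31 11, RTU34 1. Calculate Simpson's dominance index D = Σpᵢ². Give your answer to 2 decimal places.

Total N = 5+148+6+12+5+1+11+1 = 189, so the proportions are 0.0265, 0.7831, 0.0317, 0.0635, 0.0265, 0.0053, 0.0582, 0.0053 (working shown to 4 dp, full precision carried).
D = 0.0265² + 0.7831² + 0.0317² + 0.0635² + 0.0265² + 0.0053² + 0.0582² + 0.0053² = 0.0007 + 0.6132 + 0.0010 + 0.0040 + 0.0007 + 0.0000 + 0.0034 + 0.0000 = 0.6231.
To 2 decimal places, D = 0.62.

0.62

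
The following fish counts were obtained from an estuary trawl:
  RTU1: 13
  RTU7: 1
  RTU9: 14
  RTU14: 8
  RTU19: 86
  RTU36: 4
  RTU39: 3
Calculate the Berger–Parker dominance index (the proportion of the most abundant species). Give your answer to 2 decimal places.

0.67

Total N = 13+1+14+8+86+4+3 = 129, so the proportions are 0.1008, 0.0078, 0.1085, 0.062, 0.6667, 0.031, 0.0233 (working shown to 4 dp, full precision carried).
The largest proportion is 0.6667, i.e. d = 0.67 to 2 decimal places.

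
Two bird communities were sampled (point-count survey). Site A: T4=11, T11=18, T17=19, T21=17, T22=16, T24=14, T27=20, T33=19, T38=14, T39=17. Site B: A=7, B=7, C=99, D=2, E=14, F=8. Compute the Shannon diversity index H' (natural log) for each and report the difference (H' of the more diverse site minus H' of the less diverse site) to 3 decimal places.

Site A: N=165, proportions 0.06667, 0.10909, 0.11515, 0.10303, 0.09697, 0.08485, 0.12121, 0.11515, 0.08485, 0.10303, giving H' = 2.28903 (working shown to 5 dp, full precision carried).
Site B: N=137, proportions 0.05109, 0.05109, 0.72263, 0.0146, 0.10219, 0.05839, giving H' = 0.99934.
Difference = |2.28903 − 0.99934| = 1.28969, i.e. 1.290 to 3 decimal places.

1.290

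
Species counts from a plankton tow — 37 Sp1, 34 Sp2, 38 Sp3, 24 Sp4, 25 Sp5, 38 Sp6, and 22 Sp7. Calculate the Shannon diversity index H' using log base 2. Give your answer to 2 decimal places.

2.77

Total N = 37+34+38+24+25+38+22 = 218, so the proportions are 0.1697, 0.156, 0.1743, 0.1101, 0.1147, 0.1743, 0.1009 (working shown to 4 dp, full precision carried).
Each pᵢ log₂ pᵢ term: 0.1697×(-2.5587)=-0.4343, 0.156×(-2.6807)=-0.4181, 0.1743×(-2.5203)=-0.4393, 0.1101×(-3.1832)=-0.3504, 0.1147×(-3.1243)=-0.3583, 0.1743×(-2.5203)=-0.4393, 0.1009×(-3.3088)=-0.3339.
Sum = -2.7736, so H' = 2.77.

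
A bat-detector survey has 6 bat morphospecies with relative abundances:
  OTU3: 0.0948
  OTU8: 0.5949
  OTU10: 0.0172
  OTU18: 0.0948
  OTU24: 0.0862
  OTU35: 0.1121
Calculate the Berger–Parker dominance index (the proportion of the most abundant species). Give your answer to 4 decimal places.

The largest proportion is 0.5949, i.e. d = 0.5949 to 4 decimal places.

0.5949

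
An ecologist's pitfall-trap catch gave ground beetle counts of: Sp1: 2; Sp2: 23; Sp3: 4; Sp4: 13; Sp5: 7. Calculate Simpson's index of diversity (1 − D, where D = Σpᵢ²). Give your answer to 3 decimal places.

Total N = 2+23+4+13+7 = 49, so the proportions are 0.04082, 0.46939, 0.08163, 0.26531, 0.14286 (working shown to 5 dp, full precision carried).
D = 0.04082² + 0.46939² + 0.08163² + 0.26531² + 0.14286² = 0.00167 + 0.22032 + 0.00666 + 0.07039 + 0.02041 = 0.31945.
So 1 − D = 0.68055, i.e. 0.681 to 3 decimal places.

0.681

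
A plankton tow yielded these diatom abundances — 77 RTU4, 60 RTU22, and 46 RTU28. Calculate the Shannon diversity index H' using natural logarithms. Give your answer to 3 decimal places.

Total N = 77+60+46 = 183, so the proportions are 0.42077, 0.32787, 0.25137 (working shown to 5 dp, full precision carried).
Each pᵢ ln pᵢ term: 0.42077×(-0.86568)=-0.36425, 0.32787×(-1.11514)=-0.36562, 0.25137×(-1.38084)=-0.34710.
Sum = -1.07697, so H' = 1.077.

1.077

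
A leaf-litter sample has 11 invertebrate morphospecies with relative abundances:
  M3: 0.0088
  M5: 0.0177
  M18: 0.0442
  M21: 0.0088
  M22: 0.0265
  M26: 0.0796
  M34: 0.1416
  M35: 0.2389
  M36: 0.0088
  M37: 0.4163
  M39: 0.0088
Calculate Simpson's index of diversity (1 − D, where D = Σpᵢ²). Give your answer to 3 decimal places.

0.740

D = 0.0088² + 0.0177² + 0.0442² + 0.0088² + 0.0265² + 0.0796² + 0.1416² + 0.2389² + 0.0088² + 0.4163² + 0.0088² = 0.00008 + 0.00031 + 0.00195 + 0.00008 + 0.00070 + 0.00634 + 0.02005 + 0.05707 + 0.00008 + 0.17331 + 0.00008 = 0.26004 (working shown to 5 dp, full precision carried).
So 1 − D = 0.73996, i.e. 0.740 to 3 decimal places.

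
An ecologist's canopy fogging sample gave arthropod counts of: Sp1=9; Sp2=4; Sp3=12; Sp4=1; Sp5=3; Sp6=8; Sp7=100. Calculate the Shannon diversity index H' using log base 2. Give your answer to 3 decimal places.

1.458

Total N = 9+4+12+1+3+8+100 = 137, so the proportions are 0.06569, 0.0292, 0.08759, 0.0073, 0.0219, 0.05839, 0.72993 (working shown to 5 dp, full precision carried).
Each pᵢ log₂ pᵢ term: 0.06569×(-3.92811)=-0.25805, 0.0292×(-5.09803)=-0.14885, 0.08759×(-3.51307)=-0.30771, 0.0073×(-7.09803)=-0.05181, 0.0219×(-5.51307)=-0.12072, 0.05839×(-4.09803)=-0.23930, 0.72993×(-0.45418)=-0.33152.
Sum = -1.45796, so H' = 1.458.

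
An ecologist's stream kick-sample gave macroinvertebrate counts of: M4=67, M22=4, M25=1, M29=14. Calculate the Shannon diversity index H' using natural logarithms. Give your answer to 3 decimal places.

Total N = 67+4+1+14 = 86, so the proportions are 0.77907, 0.04651, 0.01163, 0.16279 (working shown to 5 dp, full precision carried).
Each pᵢ ln pᵢ term: 0.77907×(-0.24965)=-0.19450, 0.04651×(-3.06805)=-0.14270, 0.01163×(-4.45435)=-0.05179, 0.16279×(-1.81529)=-0.29551.
Sum = -0.68451, so H' = 0.685.

0.685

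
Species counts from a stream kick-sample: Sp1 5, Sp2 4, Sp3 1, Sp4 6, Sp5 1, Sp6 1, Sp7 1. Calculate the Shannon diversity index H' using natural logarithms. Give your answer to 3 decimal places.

Total N = 5+4+1+6+1+1+1 = 19, so the proportions are 0.26316, 0.21053, 0.05263, 0.31579, 0.05263, 0.05263, 0.05263 (working shown to 5 dp, full precision carried).
Each pᵢ ln pᵢ term: 0.26316×(-1.33500)=-0.35132, 0.21053×(-1.55814)=-0.32803, 0.05263×(-2.94444)=-0.15497, 0.31579×(-1.15268)=-0.36400, 0.05263×(-2.94444)=-0.15497, 0.05263×(-2.94444)=-0.15497, 0.05263×(-2.94444)=-0.15497.
Sum = -1.66323, so H' = 1.663.

1.663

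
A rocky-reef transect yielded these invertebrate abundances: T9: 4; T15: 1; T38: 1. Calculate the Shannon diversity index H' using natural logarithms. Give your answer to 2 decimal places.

Total N = 4+1+1 = 6, so the proportions are 0.6667, 0.1667, 0.1667 (working shown to 4 dp, full precision carried).
Each pᵢ ln pᵢ term: 0.6667×(-0.4055)=-0.2703, 0.1667×(-1.7918)=-0.2986, 0.1667×(-1.7918)=-0.2986.
Sum = -0.8676, so H' = 0.87.

0.87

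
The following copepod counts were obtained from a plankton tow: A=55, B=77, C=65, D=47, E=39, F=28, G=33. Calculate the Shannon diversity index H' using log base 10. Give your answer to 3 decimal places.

Total N = 55+77+65+47+39+28+33 = 344, so the proportions are 0.15988, 0.22384, 0.18895, 0.13663, 0.11337, 0.0814, 0.09593 (working shown to 5 dp, full precision carried).
Each pᵢ log₁₀ pᵢ term: 0.15988×(-0.79620)=-0.12730, 0.22384×(-0.65007)=-0.14551, 0.18895×(-0.72365)=-0.13674, 0.13663×(-0.86446)=-0.11811, 0.11337×(-0.94549)=-0.10719, 0.0814×(-1.08940)=-0.08867, 0.09593×(-1.01804)=-0.09766.
Sum = -0.82118, so H' = 0.821.

0.821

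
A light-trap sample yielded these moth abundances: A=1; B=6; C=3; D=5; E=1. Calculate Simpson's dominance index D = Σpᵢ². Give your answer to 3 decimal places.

Total N = 1+6+3+5+1 = 16, so the proportions are 0.0625, 0.375, 0.1875, 0.3125, 0.0625 (working shown to 5 dp, full precision carried).
D = 0.0625² + 0.375² + 0.1875² + 0.3125² + 0.0625² = 0.00391 + 0.14062 + 0.03516 + 0.09766 + 0.00391 = 0.28125.
To 3 decimal places, D = 0.281.

0.281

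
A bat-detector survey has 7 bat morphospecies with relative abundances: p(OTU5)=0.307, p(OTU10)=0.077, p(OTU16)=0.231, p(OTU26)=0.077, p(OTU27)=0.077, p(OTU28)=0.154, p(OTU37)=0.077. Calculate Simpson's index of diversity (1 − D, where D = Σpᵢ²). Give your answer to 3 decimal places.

0.805

D = 0.307² + 0.077² + 0.231² + 0.077² + 0.077² + 0.154² + 0.077² = 0.09425 + 0.00593 + 0.05336 + 0.00593 + 0.00593 + 0.02372 + 0.00593 = 0.19504 (working shown to 5 dp, full precision carried).
So 1 − D = 0.80496, i.e. 0.805 to 3 decimal places.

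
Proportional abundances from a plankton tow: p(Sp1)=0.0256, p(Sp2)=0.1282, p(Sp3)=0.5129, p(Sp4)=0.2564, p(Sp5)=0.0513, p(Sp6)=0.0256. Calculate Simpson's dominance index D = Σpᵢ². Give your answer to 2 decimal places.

0.35

D = 0.0256² + 0.1282² + 0.5129² + 0.2564² + 0.0513² + 0.0256² = 0.0007 + 0.0164 + 0.2631 + 0.0657 + 0.0026 + 0.0007 = 0.3492 (working shown to 4 dp, full precision carried).
To 2 decimal places, D = 0.35.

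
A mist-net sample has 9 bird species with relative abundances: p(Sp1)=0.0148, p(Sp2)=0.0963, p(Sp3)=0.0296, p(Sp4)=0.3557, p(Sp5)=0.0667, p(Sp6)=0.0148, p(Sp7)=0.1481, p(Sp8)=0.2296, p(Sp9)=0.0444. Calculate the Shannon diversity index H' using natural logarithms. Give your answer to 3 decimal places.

1.762

Each pᵢ ln pᵢ term (working shown to 5 dp, full precision carried): 0.0148×(-4.21313)=-0.06235, 0.0963×(-2.34029)=-0.22537, 0.0296×(-3.51998)=-0.10419, 0.3557×(-1.03367)=-0.36768, 0.0667×(-2.70755)=-0.18059, 0.0148×(-4.21313)=-0.06235, 0.1481×(-1.90987)=-0.28285, 0.2296×(-1.47142)=-0.33784, 0.0444×(-3.11452)=-0.13828.
Sum = -1.76151, so H' = 1.762.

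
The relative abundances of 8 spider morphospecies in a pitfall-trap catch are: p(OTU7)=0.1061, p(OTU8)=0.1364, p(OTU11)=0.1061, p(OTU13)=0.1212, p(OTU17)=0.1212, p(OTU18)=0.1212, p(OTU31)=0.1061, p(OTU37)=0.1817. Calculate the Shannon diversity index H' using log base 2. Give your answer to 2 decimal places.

2.98

Each pᵢ log₂ pᵢ term (working shown to 4 dp, full precision carried): 0.1061×(-3.2365)=-0.3434, 0.1364×(-2.8741)=-0.3920, 0.1061×(-3.2365)=-0.3434, 0.1212×(-3.0445)=-0.3690, 0.1212×(-3.0445)=-0.3690, 0.1212×(-3.0445)=-0.3690, 0.1061×(-3.2365)=-0.3434, 0.1817×(-2.4604)=-0.4470.
Sum = -2.9762, so H' = 2.98.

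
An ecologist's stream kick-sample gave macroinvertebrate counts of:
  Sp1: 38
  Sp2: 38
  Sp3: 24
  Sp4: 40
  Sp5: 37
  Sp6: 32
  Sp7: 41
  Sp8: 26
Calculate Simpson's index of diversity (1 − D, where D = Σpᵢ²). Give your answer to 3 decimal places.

0.871

Total N = 38+38+24+40+37+32+41+26 = 276, so the proportions are 0.13768, 0.13768, 0.08696, 0.14493, 0.13406, 0.11594, 0.14855, 0.0942 (working shown to 5 dp, full precision carried).
D = 0.13768² + 0.13768² + 0.08696² + 0.14493² + 0.13406² + 0.11594² + 0.14855² + 0.0942² = 0.01896 + 0.01896 + 0.00756 + 0.02100 + 0.01797 + 0.01344 + 0.02207 + 0.00887 = 0.12883.
So 1 − D = 0.87117, i.e. 0.871 to 3 decimal places.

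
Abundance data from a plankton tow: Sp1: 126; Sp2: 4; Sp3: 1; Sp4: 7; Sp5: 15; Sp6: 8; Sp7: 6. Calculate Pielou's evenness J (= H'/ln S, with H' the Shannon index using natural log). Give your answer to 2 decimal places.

0.49

Total N = 126+4+1+7+15+8+6 = 167, so the proportions are 0.7545, 0.024, 0.006, 0.0419, 0.0898, 0.0479, 0.0359 (working shown to 4 dp, full precision carried).
H' = −Σ pᵢ ln pᵢ = −((-0.2125) + (-0.0894) + (-0.0306) + (-0.1330) + (-0.2165) + (-0.1456) + (-0.1195)) = 0.9471.
With S = 7 species, ln S = 1.9459, so J = 0.9471/1.9459 = 0.4867, i.e. 0.49 to 2 decimal places.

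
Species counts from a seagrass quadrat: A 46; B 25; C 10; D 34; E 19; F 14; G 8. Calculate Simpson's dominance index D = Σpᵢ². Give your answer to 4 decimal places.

0.1898

Total N = 46+25+10+34+19+14+8 = 156, so the proportions are 0.294872, 0.160256, 0.064103, 0.217949, 0.121795, 0.089744, 0.051282 (working shown to 6 dp, full precision carried).
D = 0.294872² + 0.160256² + 0.064103² + 0.217949² + 0.121795² + 0.089744² + 0.051282² = 0.086949 + 0.025682 + 0.004109 + 0.047502 + 0.014834 + 0.008054 + 0.002630 = 0.189760.
To 4 decimal places, D = 0.1898.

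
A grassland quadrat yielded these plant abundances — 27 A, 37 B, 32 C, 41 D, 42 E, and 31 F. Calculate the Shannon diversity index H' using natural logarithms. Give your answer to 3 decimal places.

Total N = 27+37+32+41+42+31 = 210, so the proportions are 0.12857, 0.17619, 0.15238, 0.19524, 0.2, 0.14762 (working shown to 5 dp, full precision carried).
Each pᵢ ln pᵢ term: 0.12857×(-2.05127)=-0.26373, 0.17619×(-1.73619)=-0.30590, 0.15238×(-1.88137)=-0.28669, 0.19524×(-1.63354)=-0.31893, 0.2×(-1.60944)=-0.32189, 0.14762×(-1.91312)=-0.28241.
Sum = -1.77955, so H' = 1.780.

1.780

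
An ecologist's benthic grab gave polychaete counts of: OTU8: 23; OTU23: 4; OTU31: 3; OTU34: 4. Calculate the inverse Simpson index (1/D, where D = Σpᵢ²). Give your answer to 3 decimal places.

2.028

Total N = 23+4+3+4 = 34, so the proportions are 0.676471, 0.117647, 0.088235, 0.117647 (working shown to 6 dp, full precision carried).
D = 0.676471² + 0.117647² + 0.088235² + 0.117647² = 0.457612 + 0.013841 + 0.007785 + 0.013841 = 0.493080.
So 1/D = 2.02807, i.e. 2.028 to 3 decimal places.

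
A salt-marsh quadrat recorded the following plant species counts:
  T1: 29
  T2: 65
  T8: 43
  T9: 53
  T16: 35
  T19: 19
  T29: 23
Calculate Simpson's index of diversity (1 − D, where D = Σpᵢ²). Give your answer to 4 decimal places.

Total N = 29+65+43+53+35+19+23 = 267, so the proportions are 0.108614, 0.243446, 0.161049, 0.198502, 0.131086, 0.071161, 0.086142 (working shown to 6 dp, full precision carried).
D = 0.108614² + 0.243446² + 0.161049² + 0.198502² + 0.131086² + 0.071161² + 0.086142² = 0.011797 + 0.059266 + 0.025937 + 0.039403 + 0.017184 + 0.005064 + 0.007420 = 0.166071.
So 1 − D = 0.833929, i.e. 0.8339 to 4 decimal places.

0.8339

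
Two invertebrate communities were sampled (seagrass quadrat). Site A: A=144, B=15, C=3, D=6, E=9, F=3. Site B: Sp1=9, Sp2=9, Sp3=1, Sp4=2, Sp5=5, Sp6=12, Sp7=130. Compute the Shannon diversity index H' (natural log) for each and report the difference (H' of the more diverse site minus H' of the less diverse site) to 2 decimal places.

0.10

Site A: N=180, proportions 0.8, 0.08333, 0.01667, 0.03333, 0.05, 0.01667, giving H' = 0.78523 (working shown to 5 dp, full precision carried).
Site B: N=168, proportions 0.05357, 0.05357, 0.00595, 0.0119, 0.02976, 0.07143, 0.77381, giving H' = 0.88836.
Difference = |0.78523 − 0.88836| = 0.10313, i.e. 0.10 to 2 decimal places.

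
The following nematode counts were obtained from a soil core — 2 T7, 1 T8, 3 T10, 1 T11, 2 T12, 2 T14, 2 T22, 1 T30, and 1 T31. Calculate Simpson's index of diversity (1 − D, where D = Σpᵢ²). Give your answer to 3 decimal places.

0.871

Total N = 2+1+3+1+2+2+2+1+1 = 15, so the proportions are 0.13333, 0.06667, 0.2, 0.06667, 0.13333, 0.13333, 0.13333, 0.06667, 0.06667 (working shown to 5 dp, full precision carried).
D = 0.13333² + 0.06667² + 0.2² + 0.06667² + 0.13333² + 0.13333² + 0.13333² + 0.06667² + 0.06667² = 0.01778 + 0.00444 + 0.04000 + 0.00444 + 0.01778 + 0.01778 + 0.01778 + 0.00444 + 0.00444 = 0.12889.
So 1 − D = 0.87111, i.e. 0.871 to 3 decimal places.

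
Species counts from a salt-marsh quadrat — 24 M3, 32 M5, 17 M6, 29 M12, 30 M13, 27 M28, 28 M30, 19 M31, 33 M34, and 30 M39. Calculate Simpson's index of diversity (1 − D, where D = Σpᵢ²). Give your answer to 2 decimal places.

Total N = 24+32+17+29+30+27+28+19+33+30 = 269, so the proportions are 0.0892, 0.119, 0.0632, 0.1078, 0.1115, 0.1004, 0.1041, 0.0706, 0.1227, 0.1115 (working shown to 4 dp, full precision carried).
D = 0.0892² + 0.119² + 0.0632² + 0.1078² + 0.1115² + 0.1004² + 0.1041² + 0.0706² + 0.1227² + 0.1115² = 0.0080 + 0.0142 + 0.0040 + 0.0116 + 0.0124 + 0.0101 + 0.0108 + 0.0050 + 0.0150 + 0.0124 = 0.1036.
So 1 − D = 0.8964, i.e. 0.90 to 2 decimal places.

0.90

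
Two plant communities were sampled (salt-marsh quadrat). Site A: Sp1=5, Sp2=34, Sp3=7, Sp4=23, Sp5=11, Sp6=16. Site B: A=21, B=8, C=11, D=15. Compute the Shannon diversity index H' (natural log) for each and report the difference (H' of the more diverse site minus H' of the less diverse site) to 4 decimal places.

Site A: N=96, proportions 0.052083, 0.354167, 0.072917, 0.239583, 0.114583, 0.166667, giving H' = 1.601646 (working shown to 6 dp, full precision carried).
Site B: N=55, proportions 0.381818, 0.145455, 0.2, 0.272727, giving H' = 1.324277.
Difference = |1.601646 − 1.324277| = 0.277369, i.e. 0.2774 to 4 decimal places.

0.2774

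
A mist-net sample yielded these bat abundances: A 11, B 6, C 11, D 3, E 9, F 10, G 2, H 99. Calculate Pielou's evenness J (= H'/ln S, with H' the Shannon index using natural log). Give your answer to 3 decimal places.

0.611

Total N = 11+6+11+3+9+10+2+99 = 151, so the proportions are 0.07285, 0.03974, 0.07285, 0.01987, 0.0596, 0.06623, 0.01325, 0.65563 (working shown to 5 dp, full precision carried).
H' = −Σ pᵢ ln pᵢ = −((-0.19082) + (-0.12817) + (-0.19082) + (-0.07785) + (-0.16808) + (-0.17978) + (-0.05727) + (-0.27678)) = 1.26957.
With S = 8 species, ln S = 2.07944, so J = 1.26957/2.07944 = 0.61053, i.e. 0.611 to 3 decimal places.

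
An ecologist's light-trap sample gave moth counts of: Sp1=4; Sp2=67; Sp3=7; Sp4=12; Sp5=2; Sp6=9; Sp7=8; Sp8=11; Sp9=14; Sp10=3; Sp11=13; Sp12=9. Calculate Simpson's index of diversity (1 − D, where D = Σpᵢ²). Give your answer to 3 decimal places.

Total N = 4+67+7+12+2+9+8+11+14+3+13+9 = 159, so the proportions are 0.025157, 0.421384, 0.044025, 0.075472, 0.012579, 0.056604, 0.050314, 0.069182, 0.08805, 0.018868, 0.081761, 0.056604 (working shown to 6 dp, full precision carried).
D = 0.025157² + 0.421384² + 0.044025² + 0.075472² + 0.012579² + 0.056604² + 0.050314² + 0.069182² + 0.08805² + 0.018868² + 0.081761² + 0.056604² = 0.000633 + 0.177564 + 0.001938 + 0.005696 + 0.000158 + 0.003204 + 0.002532 + 0.004786 + 0.007753 + 0.000356 + 0.006685 + 0.003204 = 0.214509.
So 1 − D = 0.785491, i.e. 0.785 to 3 decimal places.

0.785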